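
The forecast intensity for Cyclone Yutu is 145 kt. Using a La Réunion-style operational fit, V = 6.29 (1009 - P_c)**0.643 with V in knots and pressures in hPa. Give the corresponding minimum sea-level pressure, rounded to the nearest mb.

ΔP = (V / 6.29)^(1/0.643) = (145/6.29)^1.555.
145/6.29 = 23.052; 23.052^1.555 ≈ 131.62 mb.
P_c = 1009 − 131.62 = 877.38 ≈ 877 mb.

877 mb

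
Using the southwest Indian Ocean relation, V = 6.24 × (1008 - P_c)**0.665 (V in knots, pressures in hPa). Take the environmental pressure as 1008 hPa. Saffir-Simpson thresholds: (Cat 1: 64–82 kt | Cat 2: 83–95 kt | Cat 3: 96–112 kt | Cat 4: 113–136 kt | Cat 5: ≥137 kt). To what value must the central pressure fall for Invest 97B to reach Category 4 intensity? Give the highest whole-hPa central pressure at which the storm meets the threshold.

930 hPa

Category 4 begins at V = 113 kt.
Required ΔP = (113/6.24)^(1/0.665) = 18.109^1.504 ≈ 77.91 hPa.
P_c ≤ 1008 − 77.91 = 930.09, so the highest integer P_c is 930 hPa.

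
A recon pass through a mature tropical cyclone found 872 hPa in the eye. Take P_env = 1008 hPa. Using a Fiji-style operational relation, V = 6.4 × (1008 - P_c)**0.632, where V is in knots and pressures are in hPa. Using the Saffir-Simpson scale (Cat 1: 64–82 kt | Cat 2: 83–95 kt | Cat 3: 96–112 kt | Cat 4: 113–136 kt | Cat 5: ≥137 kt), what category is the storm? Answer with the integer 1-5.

ΔP = 1008 − 872 = 136 hPa.
V ≈ 6.4 × 136^0.632 = 6.4 × 22.30 ≈ 143 kt.
143 kt falls in the Category 5 band.

5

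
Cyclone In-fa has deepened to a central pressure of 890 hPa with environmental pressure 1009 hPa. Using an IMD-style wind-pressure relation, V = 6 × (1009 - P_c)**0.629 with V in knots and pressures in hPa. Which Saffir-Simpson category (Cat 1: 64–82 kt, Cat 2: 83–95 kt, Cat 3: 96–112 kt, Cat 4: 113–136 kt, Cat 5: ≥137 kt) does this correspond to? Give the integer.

ΔP = 1009 − 890 = 119 hPa.
V ≈ 6 × 119^0.629 = 6 × 20.21 ≈ 121 kt.
121 kt falls in the Category 4 band.

4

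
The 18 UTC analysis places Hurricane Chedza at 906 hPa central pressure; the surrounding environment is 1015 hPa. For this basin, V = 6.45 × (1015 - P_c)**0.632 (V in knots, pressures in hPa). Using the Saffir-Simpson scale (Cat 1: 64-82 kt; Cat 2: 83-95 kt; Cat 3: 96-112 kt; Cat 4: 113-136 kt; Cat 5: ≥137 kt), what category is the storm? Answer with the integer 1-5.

ΔP = 1015 − 906 = 109 hPa.
V ≈ 6.45 × 109^0.632 = 6.45 × 19.39 ≈ 125 kt.
125 kt falls in the Category 4 band.

4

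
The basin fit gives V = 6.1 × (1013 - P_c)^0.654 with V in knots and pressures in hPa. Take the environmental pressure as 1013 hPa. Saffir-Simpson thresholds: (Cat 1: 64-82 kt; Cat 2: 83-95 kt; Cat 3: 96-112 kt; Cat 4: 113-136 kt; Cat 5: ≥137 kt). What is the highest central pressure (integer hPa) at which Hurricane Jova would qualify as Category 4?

926 hPa

Category 4 begins at V = 113 kt.
Required ΔP = (113/6.1)^(1/0.654) = 18.525^1.529 ≈ 86.79 hPa.
P_c ≤ 1013 − 86.79 = 926.21, so the highest integer P_c is 926 hPa.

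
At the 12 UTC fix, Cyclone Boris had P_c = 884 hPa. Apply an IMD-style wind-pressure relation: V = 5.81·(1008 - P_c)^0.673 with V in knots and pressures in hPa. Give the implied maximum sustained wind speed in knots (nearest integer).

ΔP = 1008 − 884 = 124 hPa.
124^0.673 ≈ 25.637.
V ≈ 5.81 × 25.637 ≈ 149.0 kt.

149 kt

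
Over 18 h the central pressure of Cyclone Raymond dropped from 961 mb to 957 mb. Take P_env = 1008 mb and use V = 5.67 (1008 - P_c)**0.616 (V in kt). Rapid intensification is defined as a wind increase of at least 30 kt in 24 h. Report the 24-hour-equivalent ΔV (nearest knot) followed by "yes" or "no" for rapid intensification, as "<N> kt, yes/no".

V₁: ΔP = 47, V ≈ 5.67 × 47^0.616 ≈ 60.76 kt.
V₂: ΔP = 51, V ≈ 5.67 × 51^0.616 ≈ 63.89 kt.
ΔV over 18 h = 3.13 kt → 24 h equivalent = 3.13 × 24/18 ≈ 4.17 kt.
4 kt < 30 kt ⇒ not rapid intensification.

4 kt, no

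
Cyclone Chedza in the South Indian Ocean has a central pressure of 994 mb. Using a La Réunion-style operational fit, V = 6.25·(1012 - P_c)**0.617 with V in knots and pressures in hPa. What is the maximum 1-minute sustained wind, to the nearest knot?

ΔP = 1012 − 994 = 18 mb.
18^0.617 ≈ 5.950.
V ≈ 6.25 × 5.950 ≈ 37.2 kt.

37 kt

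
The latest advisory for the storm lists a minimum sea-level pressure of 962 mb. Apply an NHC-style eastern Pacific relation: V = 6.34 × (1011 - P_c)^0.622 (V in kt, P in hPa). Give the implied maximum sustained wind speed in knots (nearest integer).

ΔP = 1011 − 962 = 49 mb.
49^0.622 ≈ 11.254.
V ≈ 6.34 × 11.254 ≈ 71.3 kt.

71 kt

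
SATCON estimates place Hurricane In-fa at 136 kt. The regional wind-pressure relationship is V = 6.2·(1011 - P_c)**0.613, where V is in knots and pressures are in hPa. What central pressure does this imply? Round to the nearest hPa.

ΔP = (V / 6.2)^(1/0.613) = (136/6.2)^1.631.
136/6.2 = 21.935; 21.935^1.631 ≈ 154.11 hPa.
P_c = 1011 − 154.11 = 856.89 ≈ 857 hPa.

857 hPa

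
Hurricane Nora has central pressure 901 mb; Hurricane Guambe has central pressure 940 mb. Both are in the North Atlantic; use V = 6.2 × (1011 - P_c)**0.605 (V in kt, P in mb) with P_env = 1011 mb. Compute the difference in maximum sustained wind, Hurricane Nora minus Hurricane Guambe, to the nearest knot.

25 kt

Hurricane Nora: ΔP = 110; V ≈ 6.2 × 110^0.605 ≈ 106.52 kt.
Hurricane Guambe: ΔP = 71; V ≈ 6.2 × 71^0.605 ≈ 81.73 kt.
Difference ≈ 106.52 − 81.73 = 24.79 → 25 kt.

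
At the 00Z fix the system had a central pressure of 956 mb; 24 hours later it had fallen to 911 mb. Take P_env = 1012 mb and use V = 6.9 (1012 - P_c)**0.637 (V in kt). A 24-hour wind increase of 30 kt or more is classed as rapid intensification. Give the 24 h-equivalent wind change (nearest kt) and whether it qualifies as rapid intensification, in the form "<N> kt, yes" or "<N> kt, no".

41 kt, yes

V₁: ΔP = 56, V ≈ 6.9 × 56^0.637 ≈ 89.63 kt.
V₂: ΔP = 101, V ≈ 6.9 × 101^0.637 ≈ 130.50 kt.
ΔV over 24 h = 40.87 kt → 24 h equivalent = 40.87 × 24/24 ≈ 40.87 kt.
41 kt ≥ 30 kt ⇒ rapid intensification.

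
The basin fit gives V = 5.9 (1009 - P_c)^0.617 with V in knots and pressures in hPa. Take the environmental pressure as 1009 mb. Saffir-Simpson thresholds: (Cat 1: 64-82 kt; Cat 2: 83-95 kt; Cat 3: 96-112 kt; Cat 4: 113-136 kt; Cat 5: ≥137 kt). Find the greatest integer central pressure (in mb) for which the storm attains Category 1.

961 mb

Category 1 begins at V = 64 kt.
Required ΔP = (64/5.9)^(1/0.617) = 10.847^1.621 ≈ 47.64 mb.
P_c ≤ 1009 − 47.64 = 961.36, so the highest integer P_c is 961 mb.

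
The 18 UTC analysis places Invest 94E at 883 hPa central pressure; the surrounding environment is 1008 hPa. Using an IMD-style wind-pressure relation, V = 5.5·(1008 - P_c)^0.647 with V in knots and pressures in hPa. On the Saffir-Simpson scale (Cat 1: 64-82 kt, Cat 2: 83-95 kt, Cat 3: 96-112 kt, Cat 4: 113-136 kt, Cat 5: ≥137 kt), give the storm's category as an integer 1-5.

ΔP = 1008 − 883 = 125 hPa.
V ≈ 5.5 × 125^0.647 = 5.5 × 22.74 ≈ 125 kt.
125 kt falls in the Category 4 band.

4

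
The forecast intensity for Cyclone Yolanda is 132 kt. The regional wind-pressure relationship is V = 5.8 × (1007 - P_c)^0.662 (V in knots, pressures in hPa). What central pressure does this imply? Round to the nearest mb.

895 mb

ΔP = (V / 5.8)^(1/0.662) = (132/5.8)^1.511.
132/5.8 = 22.759; 22.759^1.511 ≈ 112.22 mb.
P_c = 1007 − 112.22 = 894.78 ≈ 895 mb.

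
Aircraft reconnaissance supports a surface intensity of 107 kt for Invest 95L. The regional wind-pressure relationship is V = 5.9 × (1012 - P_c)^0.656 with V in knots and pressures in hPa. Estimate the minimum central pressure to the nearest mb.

929 mb

ΔP = (V / 5.9)^(1/0.656) = (107/5.9)^1.524.
107/5.9 = 18.136; 18.136^1.524 ≈ 82.89 mb.
P_c = 1012 − 82.89 = 929.11 ≈ 929 mb.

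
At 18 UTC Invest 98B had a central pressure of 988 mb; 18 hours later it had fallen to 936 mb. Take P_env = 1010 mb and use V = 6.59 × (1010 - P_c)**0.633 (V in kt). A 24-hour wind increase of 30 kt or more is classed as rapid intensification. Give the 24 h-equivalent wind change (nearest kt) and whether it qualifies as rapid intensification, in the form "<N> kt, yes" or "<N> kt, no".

72 kt, yes

V₁: ΔP = 22, V ≈ 6.59 × 22^0.633 ≈ 46.63 kt.
V₂: ΔP = 74, V ≈ 6.59 × 74^0.633 ≈ 100.49 kt.
ΔV over 18 h = 53.86 kt → 24 h equivalent = 53.86 × 24/18 ≈ 71.81 kt.
72 kt ≥ 30 kt ⇒ rapid intensification.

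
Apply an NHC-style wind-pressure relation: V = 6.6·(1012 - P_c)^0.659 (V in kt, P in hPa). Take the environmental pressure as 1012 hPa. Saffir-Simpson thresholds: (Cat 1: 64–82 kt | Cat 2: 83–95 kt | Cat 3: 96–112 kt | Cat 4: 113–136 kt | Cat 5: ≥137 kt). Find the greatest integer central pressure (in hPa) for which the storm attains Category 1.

Category 1 begins at V = 64 kt.
Required ΔP = (64/6.6)^(1/0.659) = 9.697^1.517 ≈ 31.42 hPa.
P_c ≤ 1012 − 31.42 = 980.58, so the highest integer P_c is 980 hPa.

980 hPa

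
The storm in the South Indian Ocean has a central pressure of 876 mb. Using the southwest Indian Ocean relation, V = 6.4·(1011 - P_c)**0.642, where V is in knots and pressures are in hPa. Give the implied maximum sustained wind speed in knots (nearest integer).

149 kt

ΔP = 1011 − 876 = 135 mb.
135^0.642 ≈ 23.317.
V ≈ 6.4 × 23.317 ≈ 149.2 kt.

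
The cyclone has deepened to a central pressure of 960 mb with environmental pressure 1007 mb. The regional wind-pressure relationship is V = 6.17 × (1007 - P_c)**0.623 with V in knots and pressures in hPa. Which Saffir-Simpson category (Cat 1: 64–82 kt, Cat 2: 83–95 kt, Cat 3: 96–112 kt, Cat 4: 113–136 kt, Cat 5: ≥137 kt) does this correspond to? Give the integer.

1

ΔP = 1007 − 960 = 47 mb.
V ≈ 6.17 × 47^0.623 = 6.17 × 11.01 ≈ 68 kt.
68 kt falls in the Category 1 band.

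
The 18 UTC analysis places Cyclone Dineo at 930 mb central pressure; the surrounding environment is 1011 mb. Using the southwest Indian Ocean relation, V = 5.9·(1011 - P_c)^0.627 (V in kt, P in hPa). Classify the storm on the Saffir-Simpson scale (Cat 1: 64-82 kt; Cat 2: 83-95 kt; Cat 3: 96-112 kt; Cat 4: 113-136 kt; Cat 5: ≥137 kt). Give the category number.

ΔP = 1011 − 930 = 81 mb.
V ≈ 5.9 × 81^0.627 = 5.9 × 15.73 ≈ 93 kt.
93 kt falls in the Category 2 band.

2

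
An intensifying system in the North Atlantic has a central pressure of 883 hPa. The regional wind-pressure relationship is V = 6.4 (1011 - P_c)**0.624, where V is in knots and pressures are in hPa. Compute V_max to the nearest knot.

132 kt

ΔP = 1011 − 883 = 128 hPa.
128^0.624 ≈ 20.649.
V ≈ 6.4 × 20.649 ≈ 132.2 kt.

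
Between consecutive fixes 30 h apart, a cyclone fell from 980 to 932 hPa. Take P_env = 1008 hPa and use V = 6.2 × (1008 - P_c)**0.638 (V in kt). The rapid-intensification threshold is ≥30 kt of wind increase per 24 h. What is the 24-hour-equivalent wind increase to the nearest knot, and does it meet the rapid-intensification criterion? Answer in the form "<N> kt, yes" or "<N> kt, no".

37 kt, yes

V₁: ΔP = 28, V ≈ 6.2 × 28^0.638 ≈ 51.96 kt.
V₂: ΔP = 76, V ≈ 6.2 × 76^0.638 ≈ 98.25 kt.
ΔV over 30 h = 46.29 kt → 24 h equivalent = 46.29 × 24/30 ≈ 37.03 kt.
37 kt ≥ 30 kt ⇒ rapid intensification.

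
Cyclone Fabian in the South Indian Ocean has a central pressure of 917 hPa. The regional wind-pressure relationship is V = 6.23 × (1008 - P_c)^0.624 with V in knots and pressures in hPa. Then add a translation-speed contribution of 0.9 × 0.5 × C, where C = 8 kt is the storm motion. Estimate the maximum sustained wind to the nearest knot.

108 kt

ΔP = 1008 − 917 = 91 hPa.
91^0.624 ≈ 16.689.
V ≈ 6.23 × 16.689 ≈ 104.0 kt.
Translation term: 0.9 × 0.5 × 8 = 3.6 kt.
Corrected V ≈ 107.6 kt → 108 kt.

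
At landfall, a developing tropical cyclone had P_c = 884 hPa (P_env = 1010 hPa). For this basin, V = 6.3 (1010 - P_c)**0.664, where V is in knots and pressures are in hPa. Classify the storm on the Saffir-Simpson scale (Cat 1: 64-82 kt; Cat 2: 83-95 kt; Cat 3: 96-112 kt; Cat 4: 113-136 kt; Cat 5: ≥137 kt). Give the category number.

ΔP = 1010 − 884 = 126 hPa.
V ≈ 6.3 × 126^0.664 = 6.3 × 24.81 ≈ 156 kt.
156 kt falls in the Category 5 band.

5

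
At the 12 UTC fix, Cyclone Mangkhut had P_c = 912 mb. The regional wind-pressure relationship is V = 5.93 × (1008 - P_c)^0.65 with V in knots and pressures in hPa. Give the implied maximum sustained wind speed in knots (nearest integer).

115 kt

ΔP = 1008 − 912 = 96 mb.
96^0.65 ≈ 19.430.
V ≈ 5.93 × 19.430 ≈ 115.2 kt.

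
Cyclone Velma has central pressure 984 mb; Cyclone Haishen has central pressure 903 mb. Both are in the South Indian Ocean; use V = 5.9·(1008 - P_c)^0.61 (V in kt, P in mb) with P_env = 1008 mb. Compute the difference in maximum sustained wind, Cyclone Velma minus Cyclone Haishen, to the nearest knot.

Cyclone Velma: ΔP = 24; V ≈ 5.9 × 24^0.61 ≈ 41.00 kt.
Cyclone Haishen: ΔP = 105; V ≈ 5.9 × 105^0.61 ≈ 100.87 kt.
Difference ≈ 41.00 − 100.87 = -59.87 → -60 kt.

-60 kt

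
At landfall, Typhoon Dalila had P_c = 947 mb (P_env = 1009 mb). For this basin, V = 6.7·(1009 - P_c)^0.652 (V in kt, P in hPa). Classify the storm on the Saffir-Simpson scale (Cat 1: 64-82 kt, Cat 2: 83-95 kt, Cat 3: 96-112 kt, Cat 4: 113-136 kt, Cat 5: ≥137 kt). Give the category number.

3

ΔP = 1009 − 947 = 62 mb.
V ≈ 6.7 × 62^0.652 = 6.7 × 14.74 ≈ 99 kt.
99 kt falls in the Category 3 band.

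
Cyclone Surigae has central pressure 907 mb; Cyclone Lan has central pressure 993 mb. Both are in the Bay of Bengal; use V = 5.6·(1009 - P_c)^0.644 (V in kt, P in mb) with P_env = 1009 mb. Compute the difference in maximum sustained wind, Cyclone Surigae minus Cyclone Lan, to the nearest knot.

77 kt

Cyclone Surigae: ΔP = 102; V ≈ 5.6 × 102^0.644 ≈ 110.08 kt.
Cyclone Lan: ΔP = 16; V ≈ 5.6 × 16^0.644 ≈ 33.39 kt.
Difference ≈ 110.08 − 33.39 = 76.69 → 77 kt.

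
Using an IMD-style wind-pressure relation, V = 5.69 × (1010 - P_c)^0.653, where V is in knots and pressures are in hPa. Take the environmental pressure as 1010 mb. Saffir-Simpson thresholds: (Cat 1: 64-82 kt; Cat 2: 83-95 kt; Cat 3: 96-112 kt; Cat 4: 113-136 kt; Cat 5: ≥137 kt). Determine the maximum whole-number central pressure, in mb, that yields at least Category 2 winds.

Category 2 begins at V = 83 kt.
Required ΔP = (83/5.69)^(1/0.653) = 14.587^1.531 ≈ 60.60 mb.
P_c ≤ 1010 − 60.60 = 949.40, so the highest integer P_c is 949 mb.

949 mb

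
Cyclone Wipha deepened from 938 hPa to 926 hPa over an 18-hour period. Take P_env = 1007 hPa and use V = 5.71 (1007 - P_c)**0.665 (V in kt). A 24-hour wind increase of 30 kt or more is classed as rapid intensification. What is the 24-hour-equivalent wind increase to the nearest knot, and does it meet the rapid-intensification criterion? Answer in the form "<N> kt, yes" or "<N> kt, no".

14 kt, no

V₁: ΔP = 69, V ≈ 5.71 × 69^0.665 ≈ 95.38 kt.
V₂: ΔP = 81, V ≈ 5.71 × 81^0.665 ≈ 106.12 kt.
ΔV over 18 h = 10.74 kt → 24 h equivalent = 10.74 × 24/18 ≈ 14.32 kt.
14 kt < 30 kt ⇒ not rapid intensification.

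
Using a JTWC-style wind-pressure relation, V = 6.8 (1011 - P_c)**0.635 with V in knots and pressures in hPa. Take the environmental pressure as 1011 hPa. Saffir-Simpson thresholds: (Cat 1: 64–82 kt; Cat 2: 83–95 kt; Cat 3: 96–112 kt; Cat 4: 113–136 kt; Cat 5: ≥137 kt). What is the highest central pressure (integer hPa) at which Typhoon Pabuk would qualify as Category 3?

946 hPa

Category 3 begins at V = 96 kt.
Required ΔP = (96/6.8)^(1/0.635) = 14.118^1.575 ≈ 64.66 hPa.
P_c ≤ 1011 − 64.66 = 946.34, so the highest integer P_c is 946 hPa.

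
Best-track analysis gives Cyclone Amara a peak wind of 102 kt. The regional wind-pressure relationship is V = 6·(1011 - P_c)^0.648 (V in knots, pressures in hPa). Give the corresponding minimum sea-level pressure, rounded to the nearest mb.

ΔP = (V / 6)^(1/0.648) = (102/6)^1.543.
102/6 = 17.000; 17.000^1.543 ≈ 79.22 mb.
P_c = 1011 − 79.22 = 931.78 ≈ 932 mb.

932 mb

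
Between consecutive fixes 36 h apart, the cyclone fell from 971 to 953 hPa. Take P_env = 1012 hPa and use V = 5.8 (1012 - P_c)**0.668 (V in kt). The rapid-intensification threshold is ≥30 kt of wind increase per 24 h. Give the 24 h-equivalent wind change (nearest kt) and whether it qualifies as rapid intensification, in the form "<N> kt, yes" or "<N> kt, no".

13 kt, no

V₁: ΔP = 41, V ≈ 5.8 × 41^0.668 ≈ 69.31 kt.
V₂: ΔP = 59, V ≈ 5.8 × 59^0.668 ≈ 88.38 kt.
ΔV over 36 h = 19.07 kt → 24 h equivalent = 19.07 × 24/36 ≈ 12.71 kt.
13 kt < 30 kt ⇒ not rapid intensification.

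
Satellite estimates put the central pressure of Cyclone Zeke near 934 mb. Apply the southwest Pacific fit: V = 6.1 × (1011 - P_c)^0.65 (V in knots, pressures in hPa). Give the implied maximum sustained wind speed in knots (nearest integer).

ΔP = 1011 − 934 = 77 mb.
77^0.65 ≈ 16.835.
V ≈ 6.1 × 16.835 ≈ 102.7 kt.

103 kt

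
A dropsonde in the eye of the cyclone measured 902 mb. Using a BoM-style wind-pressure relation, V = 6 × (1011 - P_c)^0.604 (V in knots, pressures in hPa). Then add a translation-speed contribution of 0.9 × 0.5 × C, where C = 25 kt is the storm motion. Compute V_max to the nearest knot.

ΔP = 1011 − 902 = 109 mb.
109^0.604 ≈ 17.006.
V ≈ 6 × 17.006 ≈ 102.0 kt.
Translation term: 0.9 × 0.5 × 25 = 11.25 kt.
Corrected V ≈ 113.25 kt → 113 kt.

113 kt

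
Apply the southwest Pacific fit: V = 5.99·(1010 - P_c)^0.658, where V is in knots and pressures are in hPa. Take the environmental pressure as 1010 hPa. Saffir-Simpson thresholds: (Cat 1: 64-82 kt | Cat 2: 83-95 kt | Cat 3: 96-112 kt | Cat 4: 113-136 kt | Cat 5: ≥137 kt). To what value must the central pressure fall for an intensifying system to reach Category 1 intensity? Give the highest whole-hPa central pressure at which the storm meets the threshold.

Category 1 begins at V = 64 kt.
Required ΔP = (64/5.99)^(1/0.658) = 10.684^1.520 ≈ 36.60 hPa.
P_c ≤ 1010 − 36.60 = 973.40, so the highest integer P_c is 973 hPa.

973 hPa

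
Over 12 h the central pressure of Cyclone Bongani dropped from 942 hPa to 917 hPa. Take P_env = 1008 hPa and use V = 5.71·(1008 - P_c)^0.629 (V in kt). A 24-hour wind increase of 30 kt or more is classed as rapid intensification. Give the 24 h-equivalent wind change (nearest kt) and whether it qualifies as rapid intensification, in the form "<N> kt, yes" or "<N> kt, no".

V₁: ΔP = 66, V ≈ 5.71 × 66^0.629 ≈ 79.64 kt.
V₂: ΔP = 91, V ≈ 5.71 × 91^0.629 ≈ 97.47 kt.
ΔV over 12 h = 17.83 kt → 24 h equivalent = 17.83 × 24/12 ≈ 35.66 kt.
36 kt ≥ 30 kt ⇒ rapid intensification.

36 kt, yes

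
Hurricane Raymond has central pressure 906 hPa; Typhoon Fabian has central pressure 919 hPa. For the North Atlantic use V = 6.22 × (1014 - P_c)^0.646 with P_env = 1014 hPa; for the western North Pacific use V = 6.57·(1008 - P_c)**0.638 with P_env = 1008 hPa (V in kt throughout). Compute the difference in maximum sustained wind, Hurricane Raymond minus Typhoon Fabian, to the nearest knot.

Hurricane Raymond: ΔP = 108; V ≈ 6.22 × 108^0.646 ≈ 128.05 kt.
Typhoon Fabian: ΔP = 89; V ≈ 6.57 × 89^0.638 ≈ 115.15 kt.
Difference ≈ 128.05 − 115.15 = 12.90 → 13 kt.

13 kt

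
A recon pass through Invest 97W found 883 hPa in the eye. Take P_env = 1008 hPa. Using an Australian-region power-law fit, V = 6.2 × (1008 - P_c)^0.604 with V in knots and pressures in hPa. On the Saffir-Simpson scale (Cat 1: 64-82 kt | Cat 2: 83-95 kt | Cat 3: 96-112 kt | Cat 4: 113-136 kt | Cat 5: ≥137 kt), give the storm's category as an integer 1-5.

ΔP = 1008 − 883 = 125 hPa.
V ≈ 6.2 × 125^0.604 = 6.2 × 18.47 ≈ 115 kt.
115 kt falls in the Category 4 band.

4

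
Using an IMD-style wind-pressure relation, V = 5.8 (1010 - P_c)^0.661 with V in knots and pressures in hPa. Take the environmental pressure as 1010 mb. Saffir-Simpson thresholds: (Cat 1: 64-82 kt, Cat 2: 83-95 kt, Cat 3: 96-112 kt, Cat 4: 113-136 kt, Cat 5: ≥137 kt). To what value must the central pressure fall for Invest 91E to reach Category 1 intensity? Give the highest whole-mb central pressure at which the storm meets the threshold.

Category 1 begins at V = 64 kt.
Required ΔP = (64/5.8)^(1/0.661) = 11.034^1.513 ≈ 37.80 mb.
P_c ≤ 1010 − 37.80 = 972.20, so the highest integer P_c is 972 mb.

972 mb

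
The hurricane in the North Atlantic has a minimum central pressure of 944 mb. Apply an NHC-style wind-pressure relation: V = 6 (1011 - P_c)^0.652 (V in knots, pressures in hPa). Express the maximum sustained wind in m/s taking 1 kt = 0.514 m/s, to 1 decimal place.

47.8 m/s

ΔP = 1011 − 944 = 67 mb.
V ≈ 6 × 67^0.652 = 6 × 15.510 ≈ 93.058 kt.
93.058 × 0.514 ≈ 47.83 m/s → 47.8 m/s.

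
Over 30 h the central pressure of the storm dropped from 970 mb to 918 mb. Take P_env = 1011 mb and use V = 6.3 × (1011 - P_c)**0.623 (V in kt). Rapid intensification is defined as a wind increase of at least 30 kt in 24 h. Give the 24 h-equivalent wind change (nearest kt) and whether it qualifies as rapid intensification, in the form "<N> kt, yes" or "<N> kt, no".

34 kt, yes

V₁: ΔP = 41, V ≈ 6.3 × 41^0.623 ≈ 63.69 kt.
V₂: ΔP = 93, V ≈ 6.3 × 93^0.623 ≈ 106.10 kt.
ΔV over 30 h = 42.41 kt → 24 h equivalent = 42.41 × 24/30 ≈ 33.93 kt.
34 kt ≥ 30 kt ⇒ rapid intensification.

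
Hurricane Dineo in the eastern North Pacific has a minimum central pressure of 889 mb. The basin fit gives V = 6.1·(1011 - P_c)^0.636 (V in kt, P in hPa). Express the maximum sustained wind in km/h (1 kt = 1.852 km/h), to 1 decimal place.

239.8 km/h

ΔP = 1011 − 889 = 122 mb.
V ≈ 6.1 × 122^0.636 = 6.1 × 21.229 ≈ 129.496 kt.
129.496 × 1.852 ≈ 239.83 km/h → 239.8 km/h.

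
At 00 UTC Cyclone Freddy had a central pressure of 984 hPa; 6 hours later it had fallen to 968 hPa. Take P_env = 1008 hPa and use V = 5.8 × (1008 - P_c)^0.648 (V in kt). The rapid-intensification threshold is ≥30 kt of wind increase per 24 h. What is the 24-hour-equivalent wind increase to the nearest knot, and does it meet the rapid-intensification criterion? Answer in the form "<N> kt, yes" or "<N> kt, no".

71 kt, yes

V₁: ΔP = 24, V ≈ 5.8 × 24^0.648 ≈ 45.48 kt.
V₂: ΔP = 40, V ≈ 5.8 × 40^0.648 ≈ 63.32 kt.
ΔV over 6 h = 17.84 kt → 24 h equivalent = 17.84 × 24/6 ≈ 71.36 kt.
71 kt ≥ 30 kt ⇒ rapid intensification.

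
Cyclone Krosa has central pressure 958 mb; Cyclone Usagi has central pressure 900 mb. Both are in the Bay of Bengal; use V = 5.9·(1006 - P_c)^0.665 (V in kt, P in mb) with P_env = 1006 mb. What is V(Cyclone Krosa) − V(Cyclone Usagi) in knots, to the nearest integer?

-54 kt

Cyclone Krosa: ΔP = 48; V ≈ 5.9 × 48^0.665 ≈ 77.42 kt.
Cyclone Usagi: ΔP = 106; V ≈ 5.9 × 106^0.665 ≈ 131.12 kt.
Difference ≈ 77.42 − 131.12 = -53.70 → -54 kt.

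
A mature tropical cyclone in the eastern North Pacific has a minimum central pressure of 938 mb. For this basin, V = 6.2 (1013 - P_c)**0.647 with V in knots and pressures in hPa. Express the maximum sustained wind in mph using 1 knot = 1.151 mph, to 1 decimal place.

116.6 mph

ΔP = 1013 − 938 = 75 mb.
V ≈ 6.2 × 75^0.647 = 6.2 × 16.337 ≈ 101.288 kt.
101.288 × 1.151 ≈ 116.58 mph → 116.6 mph.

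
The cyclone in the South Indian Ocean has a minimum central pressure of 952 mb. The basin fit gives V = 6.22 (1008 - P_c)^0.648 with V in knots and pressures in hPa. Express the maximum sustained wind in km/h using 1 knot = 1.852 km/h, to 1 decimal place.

ΔP = 1008 − 952 = 56 mb.
V ≈ 6.22 × 56^0.648 = 6.22 × 13.578 ≈ 84.453 kt.
84.453 × 1.852 ≈ 156.41 km/h → 156.4 km/h.

156.4 km/h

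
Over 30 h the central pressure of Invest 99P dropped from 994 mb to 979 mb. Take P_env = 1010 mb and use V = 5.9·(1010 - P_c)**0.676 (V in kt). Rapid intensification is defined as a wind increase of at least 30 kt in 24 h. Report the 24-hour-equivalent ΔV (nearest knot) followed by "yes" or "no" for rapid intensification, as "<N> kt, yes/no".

17 kt, no

V₁: ΔP = 16, V ≈ 5.9 × 16^0.676 ≈ 38.44 kt.
V₂: ΔP = 31, V ≈ 5.9 × 31^0.676 ≈ 60.12 kt.
ΔV over 30 h = 21.68 kt → 24 h equivalent = 21.68 × 24/30 ≈ 17.34 kt.
17 kt < 30 kt ⇒ not rapid intensification.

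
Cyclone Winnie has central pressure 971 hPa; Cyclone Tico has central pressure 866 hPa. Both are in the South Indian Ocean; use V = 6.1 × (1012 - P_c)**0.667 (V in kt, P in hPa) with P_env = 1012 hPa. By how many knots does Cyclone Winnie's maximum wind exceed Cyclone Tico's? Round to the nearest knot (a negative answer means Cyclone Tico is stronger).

-97 kt

Cyclone Winnie: ΔP = 41; V ≈ 6.1 × 41^0.667 ≈ 72.62 kt.
Cyclone Tico: ΔP = 146; V ≈ 6.1 × 146^0.667 ≈ 169.42 kt.
Difference ≈ 72.62 − 169.42 = -96.80 → -97 kt.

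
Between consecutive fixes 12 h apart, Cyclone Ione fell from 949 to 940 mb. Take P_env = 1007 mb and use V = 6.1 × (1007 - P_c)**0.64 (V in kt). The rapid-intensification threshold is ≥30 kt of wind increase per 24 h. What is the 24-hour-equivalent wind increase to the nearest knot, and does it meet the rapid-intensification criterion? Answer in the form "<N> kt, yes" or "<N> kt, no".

V₁: ΔP = 58, V ≈ 6.1 × 58^0.64 ≈ 82.02 kt.
V₂: ΔP = 67, V ≈ 6.1 × 67^0.64 ≈ 89.95 kt.
ΔV over 12 h = 7.93 kt → 24 h equivalent = 7.93 × 24/12 ≈ 15.86 kt.
16 kt < 30 kt ⇒ not rapid intensification.

16 kt, no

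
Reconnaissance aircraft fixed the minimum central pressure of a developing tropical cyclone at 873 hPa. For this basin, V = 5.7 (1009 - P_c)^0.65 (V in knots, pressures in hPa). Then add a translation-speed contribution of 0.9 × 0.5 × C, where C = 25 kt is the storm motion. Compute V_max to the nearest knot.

ΔP = 1009 − 873 = 136 hPa.
136^0.65 ≈ 24.367.
V ≈ 5.7 × 24.367 ≈ 138.9 kt.
Translation term: 0.9 × 0.5 × 25 = 11.25 kt.
Corrected V ≈ 150.15 kt → 150 kt.

150 kt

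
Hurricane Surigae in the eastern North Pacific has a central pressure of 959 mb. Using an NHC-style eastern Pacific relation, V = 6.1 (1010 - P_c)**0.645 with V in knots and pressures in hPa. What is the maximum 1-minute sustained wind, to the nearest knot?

ΔP = 1010 − 959 = 51 mb.
51^0.645 ≈ 12.629.
V ≈ 6.1 × 12.629 ≈ 77.0 kt.

77 kt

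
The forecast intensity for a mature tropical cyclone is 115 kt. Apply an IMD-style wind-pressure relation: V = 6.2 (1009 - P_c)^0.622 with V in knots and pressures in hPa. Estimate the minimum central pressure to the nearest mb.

900 mb

ΔP = (V / 6.2)^(1/0.622) = (115/6.2)^1.608.
115/6.2 = 18.548; 18.548^1.608 ≈ 109.42 mb.
P_c = 1009 − 109.42 = 899.58 ≈ 900 mb.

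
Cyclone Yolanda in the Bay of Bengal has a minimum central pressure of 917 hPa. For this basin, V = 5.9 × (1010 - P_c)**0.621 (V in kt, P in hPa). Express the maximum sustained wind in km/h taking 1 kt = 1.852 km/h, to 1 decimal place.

ΔP = 1010 − 917 = 93 hPa.
V ≈ 5.9 × 93^0.621 = 5.9 × 16.689 ≈ 98.465 kt.
98.465 × 1.852 ≈ 182.36 km/h → 182.4 km/h.

182.4 km/h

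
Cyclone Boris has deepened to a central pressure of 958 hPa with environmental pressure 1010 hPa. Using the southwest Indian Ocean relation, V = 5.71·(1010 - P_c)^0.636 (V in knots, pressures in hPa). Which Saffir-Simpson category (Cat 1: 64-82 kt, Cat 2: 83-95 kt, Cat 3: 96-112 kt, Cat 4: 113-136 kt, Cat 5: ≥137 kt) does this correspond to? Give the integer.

1

ΔP = 1010 − 958 = 52 hPa.
V ≈ 5.71 × 52^0.636 = 5.71 × 12.34 ≈ 70 kt.
70 kt falls in the Category 1 band.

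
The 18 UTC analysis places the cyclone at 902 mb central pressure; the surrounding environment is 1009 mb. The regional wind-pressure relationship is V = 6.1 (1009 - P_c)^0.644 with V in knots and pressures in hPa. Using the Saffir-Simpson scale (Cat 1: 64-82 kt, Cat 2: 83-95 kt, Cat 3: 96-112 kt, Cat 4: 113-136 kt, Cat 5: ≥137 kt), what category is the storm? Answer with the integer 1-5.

ΔP = 1009 − 902 = 107 mb.
V ≈ 6.1 × 107^0.644 = 6.1 × 20.27 ≈ 124 kt.
124 kt falls in the Category 4 band.

4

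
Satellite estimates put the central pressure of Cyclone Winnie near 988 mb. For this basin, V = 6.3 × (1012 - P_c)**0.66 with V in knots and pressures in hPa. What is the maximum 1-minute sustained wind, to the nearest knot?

ΔP = 1012 − 988 = 24 mb.
24^0.66 ≈ 8.146.
V ≈ 6.3 × 8.146 ≈ 51.3 kt.

51 kt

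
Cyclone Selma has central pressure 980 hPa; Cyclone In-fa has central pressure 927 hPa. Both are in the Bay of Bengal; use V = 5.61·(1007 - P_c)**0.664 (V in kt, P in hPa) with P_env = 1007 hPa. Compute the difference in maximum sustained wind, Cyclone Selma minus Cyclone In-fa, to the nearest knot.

-53 kt

Cyclone Selma: ΔP = 27; V ≈ 5.61 × 27^0.664 ≈ 50.05 kt.
Cyclone In-fa: ΔP = 80; V ≈ 5.61 × 80^0.664 ≈ 102.95 kt.
Difference ≈ 50.05 − 102.95 = -52.90 → -53 kt.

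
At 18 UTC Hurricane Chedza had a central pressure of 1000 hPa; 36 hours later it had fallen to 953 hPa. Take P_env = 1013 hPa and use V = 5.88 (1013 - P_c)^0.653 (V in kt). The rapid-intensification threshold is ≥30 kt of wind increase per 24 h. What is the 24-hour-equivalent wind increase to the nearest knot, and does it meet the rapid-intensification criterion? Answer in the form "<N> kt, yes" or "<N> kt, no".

V₁: ΔP = 13, V ≈ 5.88 × 13^0.653 ≈ 31.39 kt.
V₂: ΔP = 60, V ≈ 5.88 × 60^0.653 ≈ 85.21 kt.
ΔV over 36 h = 53.82 kt → 24 h equivalent = 53.82 × 24/36 ≈ 35.88 kt.
36 kt ≥ 30 kt ⇒ rapid intensification.

36 kt, yes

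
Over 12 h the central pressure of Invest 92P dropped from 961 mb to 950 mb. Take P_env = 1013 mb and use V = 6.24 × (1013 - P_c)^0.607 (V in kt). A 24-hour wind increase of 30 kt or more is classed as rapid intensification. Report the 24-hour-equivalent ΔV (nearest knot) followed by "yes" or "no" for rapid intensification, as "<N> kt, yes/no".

V₁: ΔP = 52, V ≈ 6.24 × 52^0.607 ≈ 68.67 kt.
V₂: ΔP = 63, V ≈ 6.24 × 63^0.607 ≈ 77.16 kt.
ΔV over 12 h = 8.49 kt → 24 h equivalent = 8.49 × 24/12 ≈ 16.98 kt.
17 kt < 30 kt ⇒ not rapid intensification.

17 kt, no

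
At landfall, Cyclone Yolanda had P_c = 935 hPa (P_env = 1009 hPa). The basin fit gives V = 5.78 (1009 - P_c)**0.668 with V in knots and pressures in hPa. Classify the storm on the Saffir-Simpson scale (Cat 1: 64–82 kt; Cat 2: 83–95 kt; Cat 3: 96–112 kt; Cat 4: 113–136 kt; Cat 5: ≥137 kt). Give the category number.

ΔP = 1009 − 935 = 74 hPa.
V ≈ 5.78 × 74^0.668 = 5.78 × 17.73 ≈ 102 kt.
102 kt falls in the Category 3 band.

3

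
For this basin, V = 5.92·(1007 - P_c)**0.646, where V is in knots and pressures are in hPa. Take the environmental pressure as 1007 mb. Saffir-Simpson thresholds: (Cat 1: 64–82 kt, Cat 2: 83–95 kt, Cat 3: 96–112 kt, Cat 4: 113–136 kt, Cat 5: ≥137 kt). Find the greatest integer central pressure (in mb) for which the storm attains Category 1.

967 mb

Category 1 begins at V = 64 kt.
Required ΔP = (64/5.92)^(1/0.646) = 10.811^1.548 ≈ 39.85 mb.
P_c ≤ 1007 − 39.85 = 967.15, so the highest integer P_c is 967 mb.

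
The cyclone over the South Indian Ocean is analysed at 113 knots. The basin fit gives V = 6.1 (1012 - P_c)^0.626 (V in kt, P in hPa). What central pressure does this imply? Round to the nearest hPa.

ΔP = (V / 6.1)^(1/0.626) = (113/6.1)^1.597.
113/6.1 = 18.525; 18.525^1.597 ≈ 105.96 hPa.
P_c = 1012 − 105.96 = 906.04 ≈ 906 hPa.

906 hPa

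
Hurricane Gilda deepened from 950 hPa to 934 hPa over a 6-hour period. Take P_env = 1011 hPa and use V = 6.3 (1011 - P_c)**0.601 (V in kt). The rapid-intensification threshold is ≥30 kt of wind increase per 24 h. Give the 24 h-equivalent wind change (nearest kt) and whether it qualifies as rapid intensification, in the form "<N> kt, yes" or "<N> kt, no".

V₁: ΔP = 61, V ≈ 6.3 × 61^0.601 ≈ 74.53 kt.
V₂: ΔP = 77, V ≈ 6.3 × 77^0.601 ≈ 85.73 kt.
ΔV over 6 h = 11.20 kt → 24 h equivalent = 11.20 × 24/6 ≈ 44.80 kt.
45 kt ≥ 30 kt ⇒ rapid intensification.

45 kt, yes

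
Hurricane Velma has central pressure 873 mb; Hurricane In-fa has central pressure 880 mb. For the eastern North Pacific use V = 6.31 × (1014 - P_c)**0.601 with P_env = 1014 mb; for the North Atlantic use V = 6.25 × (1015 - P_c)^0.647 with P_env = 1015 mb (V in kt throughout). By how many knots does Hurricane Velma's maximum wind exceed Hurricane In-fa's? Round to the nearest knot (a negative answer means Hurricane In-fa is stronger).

Hurricane Velma: ΔP = 141; V ≈ 6.31 × 141^0.601 ≈ 123.51 kt.
Hurricane In-fa: ΔP = 135; V ≈ 6.25 × 135^0.647 ≈ 149.35 kt.
Difference ≈ 123.51 − 149.35 = -25.84 → -26 kt.

-26 kt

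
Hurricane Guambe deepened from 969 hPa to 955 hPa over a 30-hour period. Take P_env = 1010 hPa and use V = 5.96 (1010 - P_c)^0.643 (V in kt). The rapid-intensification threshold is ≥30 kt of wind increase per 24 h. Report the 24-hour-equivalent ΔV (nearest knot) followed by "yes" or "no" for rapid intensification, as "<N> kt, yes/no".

V₁: ΔP = 41, V ≈ 5.96 × 41^0.643 ≈ 64.90 kt.
V₂: ΔP = 55, V ≈ 5.96 × 55^0.643 ≈ 78.40 kt.
ΔV over 30 h = 13.50 kt → 24 h equivalent = 13.50 × 24/30 ≈ 10.80 kt.
11 kt < 30 kt ⇒ not rapid intensification.

11 kt, no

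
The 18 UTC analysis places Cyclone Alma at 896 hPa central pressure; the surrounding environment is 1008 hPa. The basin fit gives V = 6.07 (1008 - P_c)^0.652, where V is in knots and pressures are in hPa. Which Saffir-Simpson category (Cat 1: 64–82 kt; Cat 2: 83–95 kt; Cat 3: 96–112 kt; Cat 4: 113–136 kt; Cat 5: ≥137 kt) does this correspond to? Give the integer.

4

ΔP = 1008 − 896 = 112 hPa.
V ≈ 6.07 × 112^0.652 = 6.07 × 21.68 ≈ 132 kt.
132 kt falls in the Category 4 band.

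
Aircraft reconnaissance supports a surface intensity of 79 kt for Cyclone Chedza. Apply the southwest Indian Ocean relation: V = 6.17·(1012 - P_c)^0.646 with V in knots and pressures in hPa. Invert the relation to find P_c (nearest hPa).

ΔP = (V / 6.17)^(1/0.646) = (79/6.17)^1.548.
79/6.17 = 12.804; 12.804^1.548 ≈ 51.78 hPa.
P_c = 1012 − 51.78 = 960.22 ≈ 960 hPa.

960 hPa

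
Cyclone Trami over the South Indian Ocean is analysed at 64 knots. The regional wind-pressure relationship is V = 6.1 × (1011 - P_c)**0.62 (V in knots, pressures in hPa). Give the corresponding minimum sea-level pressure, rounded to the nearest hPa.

ΔP = (V / 6.1)^(1/0.62) = (64/6.1)^1.613.
64/6.1 = 10.492; 10.492^1.613 ≈ 44.31 hPa.
P_c = 1011 − 44.31 = 966.69 ≈ 967 hPa.

967 hPa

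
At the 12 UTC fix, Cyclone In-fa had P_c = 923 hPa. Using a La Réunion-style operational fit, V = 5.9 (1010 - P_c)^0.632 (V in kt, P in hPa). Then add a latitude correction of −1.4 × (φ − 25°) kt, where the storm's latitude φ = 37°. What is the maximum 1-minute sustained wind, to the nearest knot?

82 kt

ΔP = 1010 − 923 = 87 hPa.
87^0.632 ≈ 16.818.
V ≈ 5.9 × 16.818 ≈ 99.2 kt.
Latitude correction: −1.4 × (37 − 25) = -16.8 kt.
Corrected V ≈ 82.4 kt → 82 kt.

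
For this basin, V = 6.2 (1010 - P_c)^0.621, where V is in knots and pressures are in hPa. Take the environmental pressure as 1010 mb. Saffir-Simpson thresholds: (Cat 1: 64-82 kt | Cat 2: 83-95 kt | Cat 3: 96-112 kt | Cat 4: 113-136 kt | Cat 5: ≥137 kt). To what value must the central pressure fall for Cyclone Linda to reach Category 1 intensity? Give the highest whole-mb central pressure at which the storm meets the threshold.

967 mb

Category 1 begins at V = 64 kt.
Required ΔP = (64/6.2)^(1/0.621) = 10.323^1.610 ≈ 42.91 mb.
P_c ≤ 1010 − 42.91 = 967.09, so the highest integer P_c is 967 mb.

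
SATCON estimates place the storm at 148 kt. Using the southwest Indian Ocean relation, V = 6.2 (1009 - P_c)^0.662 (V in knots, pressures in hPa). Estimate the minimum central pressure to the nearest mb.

ΔP = (V / 6.2)^(1/0.662) = (148/6.2)^1.511.
148/6.2 = 23.871; 23.871^1.511 ≈ 120.61 mb.
P_c = 1009 − 120.61 = 888.39 ≈ 888 mb.

888 mb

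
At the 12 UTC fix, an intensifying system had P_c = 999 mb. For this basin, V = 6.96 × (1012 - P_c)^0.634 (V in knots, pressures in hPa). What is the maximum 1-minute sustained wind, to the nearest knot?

35 kt

ΔP = 1012 − 999 = 13 mb.
13^0.634 ≈ 5.084.
V ≈ 6.96 × 5.084 ≈ 35.4 kt.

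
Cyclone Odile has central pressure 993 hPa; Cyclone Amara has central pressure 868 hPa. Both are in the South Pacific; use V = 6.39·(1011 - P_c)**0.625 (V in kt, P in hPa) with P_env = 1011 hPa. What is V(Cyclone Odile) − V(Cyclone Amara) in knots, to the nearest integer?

-103 kt

Cyclone Odile: ΔP = 18; V ≈ 6.39 × 18^0.625 ≈ 38.91 kt.
Cyclone Amara: ΔP = 143; V ≈ 6.39 × 143^0.625 ≈ 142.10 kt.
Difference ≈ 38.91 − 142.10 = -103.19 → -103 kt.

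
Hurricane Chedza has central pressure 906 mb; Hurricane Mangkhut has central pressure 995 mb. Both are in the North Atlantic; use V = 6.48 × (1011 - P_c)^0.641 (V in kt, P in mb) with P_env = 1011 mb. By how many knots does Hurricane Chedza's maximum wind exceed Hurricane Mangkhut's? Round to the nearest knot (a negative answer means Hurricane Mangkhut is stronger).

90 kt

Hurricane Chedza: ΔP = 105; V ≈ 6.48 × 105^0.641 ≈ 127.98 kt.
Hurricane Mangkhut: ΔP = 16; V ≈ 6.48 × 16^0.641 ≈ 38.32 kt.
Difference ≈ 127.98 − 38.32 = 89.66 → 90 kt.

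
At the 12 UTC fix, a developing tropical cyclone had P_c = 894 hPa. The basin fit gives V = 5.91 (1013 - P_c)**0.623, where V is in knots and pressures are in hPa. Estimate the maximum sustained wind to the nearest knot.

ΔP = 1013 − 894 = 119 hPa.
119^0.623 ≈ 19.637.
V ≈ 5.91 × 19.637 ≈ 116.1 kt.

116 kt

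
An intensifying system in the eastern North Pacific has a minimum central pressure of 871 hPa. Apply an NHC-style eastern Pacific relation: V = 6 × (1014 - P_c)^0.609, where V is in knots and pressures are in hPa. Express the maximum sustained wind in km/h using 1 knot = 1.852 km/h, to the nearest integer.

ΔP = 1014 − 871 = 143 hPa.
V ≈ 6 × 143^0.609 = 6 × 20.540 ≈ 123.240 kt.
123.240 × 1.852 ≈ 228.24 km/h → 228 km/h.

228 km/h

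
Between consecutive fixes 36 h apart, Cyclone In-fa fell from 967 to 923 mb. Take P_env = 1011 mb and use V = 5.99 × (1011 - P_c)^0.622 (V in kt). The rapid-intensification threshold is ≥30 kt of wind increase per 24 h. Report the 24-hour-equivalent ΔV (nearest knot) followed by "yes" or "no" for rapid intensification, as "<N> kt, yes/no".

V₁: ΔP = 44, V ≈ 5.99 × 44^0.622 ≈ 63.05 kt.
V₂: ΔP = 88, V ≈ 5.99 × 88^0.622 ≈ 97.03 kt.
ΔV over 36 h = 33.98 kt → 24 h equivalent = 33.98 × 24/36 ≈ 22.65 kt.
23 kt < 30 kt ⇒ not rapid intensification.

23 kt, no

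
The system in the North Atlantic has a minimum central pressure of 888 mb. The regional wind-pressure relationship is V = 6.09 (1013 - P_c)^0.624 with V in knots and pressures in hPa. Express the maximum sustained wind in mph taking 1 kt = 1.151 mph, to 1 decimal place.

142.6 mph

ΔP = 1013 − 888 = 125 mb.
V ≈ 6.09 × 125^0.624 = 6.09 × 20.346 ≈ 123.905 kt.
123.905 × 1.151 ≈ 142.61 mph → 142.6 mph.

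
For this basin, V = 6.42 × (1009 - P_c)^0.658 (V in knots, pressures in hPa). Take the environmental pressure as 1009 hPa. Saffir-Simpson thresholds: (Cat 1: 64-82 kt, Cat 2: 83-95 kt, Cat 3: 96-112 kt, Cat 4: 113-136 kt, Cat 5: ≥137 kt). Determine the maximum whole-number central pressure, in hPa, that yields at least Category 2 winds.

Category 2 begins at V = 83 kt.
Required ΔP = (83/6.42)^(1/0.658) = 12.928^1.520 ≈ 48.90 hPa.
P_c ≤ 1009 − 48.90 = 960.10, so the highest integer P_c is 960 hPa.

960 hPa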